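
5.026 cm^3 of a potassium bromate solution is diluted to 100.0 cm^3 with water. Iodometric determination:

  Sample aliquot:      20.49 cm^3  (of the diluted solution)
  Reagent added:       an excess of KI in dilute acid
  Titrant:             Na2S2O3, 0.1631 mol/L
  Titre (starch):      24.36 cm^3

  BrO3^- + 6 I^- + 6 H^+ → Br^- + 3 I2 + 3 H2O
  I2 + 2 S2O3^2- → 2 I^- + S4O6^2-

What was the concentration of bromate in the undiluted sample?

n(S2O3^2-) = 0.02436 × 0.1631 = 3.973 × 10^-3 mol
n(I2) = n(S2O3^2-)/2 = 1.987 × 10^-3 mol
From the 1:3 ratio, n(BrO3^-) in the aliquot = 1/3 × 1.987 × 10^-3 = 6.622 × 10^-4 mol
[BrO3^-]_dilute = 6.622 × 10^-4 / 0.02049 = 0.03232 mol/L
[BrO3^-]_original = 0.03232 × 100.0/5.026 = 0.6430 mol/L

0.6430 mol/L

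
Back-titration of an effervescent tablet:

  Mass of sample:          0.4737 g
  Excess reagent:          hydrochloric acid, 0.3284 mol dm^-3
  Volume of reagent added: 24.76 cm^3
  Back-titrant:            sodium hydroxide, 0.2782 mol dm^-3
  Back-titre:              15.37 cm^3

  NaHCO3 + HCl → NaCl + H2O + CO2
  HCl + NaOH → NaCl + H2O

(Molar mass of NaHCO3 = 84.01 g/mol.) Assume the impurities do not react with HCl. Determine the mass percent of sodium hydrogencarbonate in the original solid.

68.37 %

n(HCl) added = 0.02476 × 0.3284 = 8.131 × 10^-3 mol
n(NaOH) used in back-titration = 0.01537 × 0.2782 = 4.276 × 10^-3 mol
n(HCl) left over = 4.276 × 10^-3 mol (1:1 ratio)
n(HCl) consumed by analyte = 8.131 × 10^-3 − 4.276 × 10^-3 = 3.855 × 10^-3 mol
n(NaHCO3) = 3.855 × 10^-3 mol (1:1 ratio)
mass of NaHCO3 = 3.855 × 10^-3 × 84.01 = 0.3239 g
% NaHCO3 = 0.3239 / 0.4737 × 100 = 68.37 %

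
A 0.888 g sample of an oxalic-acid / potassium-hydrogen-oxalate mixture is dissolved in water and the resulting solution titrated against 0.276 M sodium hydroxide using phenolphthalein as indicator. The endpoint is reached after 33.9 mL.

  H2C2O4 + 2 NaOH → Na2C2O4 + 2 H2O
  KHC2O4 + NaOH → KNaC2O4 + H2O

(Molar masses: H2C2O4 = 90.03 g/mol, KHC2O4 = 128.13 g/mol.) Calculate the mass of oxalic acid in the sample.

0.168 g

n(NaOH) = 0.0339 × 0.276 = 9.36 × 10^-3 mol
Let x = n(H2C2O4), y = n(KHC2O4).
Titrant: 2x + 1y = 9.36 × 10^-3;  mass: 90.03x + 128.13y = 0.888
Solving, x = 1.87 × 10^-3 mol, y = 5.62 × 10^-3 mol
mass of H2C2O4 = 1.87 × 10^-3 × 90.03 = 0.168 g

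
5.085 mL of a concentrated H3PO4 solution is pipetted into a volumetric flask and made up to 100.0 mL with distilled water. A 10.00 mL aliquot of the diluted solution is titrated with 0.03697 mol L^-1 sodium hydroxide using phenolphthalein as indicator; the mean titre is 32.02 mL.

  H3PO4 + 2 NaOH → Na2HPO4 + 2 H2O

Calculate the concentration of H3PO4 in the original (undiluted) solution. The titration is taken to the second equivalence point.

1.164 mol/L

n(NaOH) = 0.03202 × 0.03697 = 1.184 × 10^-3 mol
From the 1:2 ratio, n(H3PO4) in the aliquot = 1/2 × 1.184 × 10^-3 = 5.919 × 10^-4 mol
[H3PO4]_dilute = 5.919 × 10^-4 / 0.01000 = 0.05919 mol/L
Dilution factor = 100.0 / 5.085 = 19.67
[H3PO4]_stock = 0.05919 × 19.67 = 1.164 mol/L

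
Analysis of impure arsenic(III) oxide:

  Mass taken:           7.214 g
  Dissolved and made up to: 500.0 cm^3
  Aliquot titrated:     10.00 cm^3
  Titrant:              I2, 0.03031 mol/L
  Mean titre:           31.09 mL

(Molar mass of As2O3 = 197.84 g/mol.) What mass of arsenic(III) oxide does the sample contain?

As2O3 + 2 I2 + 2 H2O → As2O5 + 4 HI
n(I2) per titration = 0.03109 × 0.03031 = 9.423 × 10^-4 mol
From the 1:2 ratio, n(As2O3) in each aliquot = 1/2 × 9.423 × 10^-4 = 4.712 × 10^-4 mol
n(As2O3) in the whole flask = 4.712 × 10^-4 × 500.0/10.00 = 0.02356 mol
mass of As2O3 = 0.02356 × 197.84 = 4.661 g

4.661 g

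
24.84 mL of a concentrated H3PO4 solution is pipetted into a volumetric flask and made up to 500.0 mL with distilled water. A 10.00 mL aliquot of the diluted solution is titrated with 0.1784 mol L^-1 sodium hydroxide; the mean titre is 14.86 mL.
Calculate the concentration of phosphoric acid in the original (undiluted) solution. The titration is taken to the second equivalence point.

H3PO4 + 2 NaOH → Na2HPO4 + 2 H2O
n(NaOH) = 0.01486 × 0.1784 = 2.651 × 10^-3 mol
From the 1:2 ratio, n(H3PO4) in the aliquot = 1/2 × 2.651 × 10^-3 = 1.326 × 10^-3 mol
[H3PO4]_dilute = 1.326 × 10^-3 / 0.01000 = 0.1326 mol/L
Dilution factor = 500.0 / 24.84 = 20.13
[H3PO4]_stock = 0.1326 × 20.13 = 2.668 mol/L

2.668 mol/L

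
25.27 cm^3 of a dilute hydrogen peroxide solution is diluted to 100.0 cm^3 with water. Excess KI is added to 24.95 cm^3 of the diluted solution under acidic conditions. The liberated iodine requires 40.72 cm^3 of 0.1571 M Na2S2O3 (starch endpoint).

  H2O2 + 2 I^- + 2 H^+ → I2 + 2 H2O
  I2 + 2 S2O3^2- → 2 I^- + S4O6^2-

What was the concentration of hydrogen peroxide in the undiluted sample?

0.5073 M

n(S2O3^2-) = 0.04072 × 0.1571 = 6.397 × 10^-3 mol
n(I2) = n(S2O3^2-)/2 = 3.199 × 10^-3 mol
n(H2O2) in the aliquot = 3.199 × 10^-3 mol (1:1 ratio)
[H2O2]_dilute = 3.199 × 10^-3 / 0.02495 = 0.1282 mol/L
[H2O2]_original = 0.1282 × 100.0/25.27 = 0.5073 mol/L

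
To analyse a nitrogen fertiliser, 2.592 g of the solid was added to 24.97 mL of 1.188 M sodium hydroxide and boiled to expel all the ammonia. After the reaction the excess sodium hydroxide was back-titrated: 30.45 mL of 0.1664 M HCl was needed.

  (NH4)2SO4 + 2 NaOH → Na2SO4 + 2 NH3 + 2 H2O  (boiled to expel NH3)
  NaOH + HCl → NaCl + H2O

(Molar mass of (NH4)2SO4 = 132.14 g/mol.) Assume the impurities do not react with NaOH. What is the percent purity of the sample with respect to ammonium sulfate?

62.70 %

n(NaOH) added = 0.02497 × 1.188 = 0.02966 mol
n(HCl) used in back-titration = 0.03045 × 0.1664 = 5.067 × 10^-3 mol
n(NaOH) left over = 5.067 × 10^-3 mol (1:1 ratio)
n(NaOH) consumed by analyte = 0.02966 − 5.067 × 10^-3 = 0.02460 mol
From the 1:2 ratio, n((NH4)2SO4) = 1/2 × 0.02460 = 0.01230 mol
mass of (NH4)2SO4 = 0.01230 × 132.14 = 1.625 g
% (NH4)2SO4 = 1.625 / 2.592 × 100 = 62.70 %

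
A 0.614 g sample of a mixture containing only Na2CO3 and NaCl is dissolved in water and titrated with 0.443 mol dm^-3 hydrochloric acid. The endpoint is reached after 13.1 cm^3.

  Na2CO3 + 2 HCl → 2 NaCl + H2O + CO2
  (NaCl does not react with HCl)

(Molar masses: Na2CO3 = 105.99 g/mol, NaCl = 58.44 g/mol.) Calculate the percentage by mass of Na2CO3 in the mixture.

50.1 %

n(HCl) = 0.0131 × 0.443 = 5.80 × 10^-3 mol
Let x = n(Na2CO3), y = n(NaCl).
Titrant: 2x = 5.80 × 10^-3;  mass: 105.99x + 58.44y = 0.614
Solving, x = 2.90 × 10^-3 mol, y = 5.24 × 10^-3 mol
mass of Na2CO3 = 2.90 × 10^-3 × 105.99 = 0.308 g
% Na2CO3 = 0.308 / 0.614 × 100 = 50.1 %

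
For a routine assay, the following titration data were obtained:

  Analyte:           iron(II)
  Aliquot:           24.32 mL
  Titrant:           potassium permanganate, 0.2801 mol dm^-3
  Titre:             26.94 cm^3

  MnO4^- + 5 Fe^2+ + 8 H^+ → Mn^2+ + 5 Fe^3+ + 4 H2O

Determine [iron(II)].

1.551 mol/L

n(KMnO4) = 0.02694 L × 0.2801 mol/L = 7.546 × 10^-3 mol
From the 5:1 mole ratio, n(Fe2+) = 5/1 × 7.546 × 10^-3 = 0.03773 mol
[Fe2+] = 0.03773 mol / 0.02432 L = 1.551 mol/L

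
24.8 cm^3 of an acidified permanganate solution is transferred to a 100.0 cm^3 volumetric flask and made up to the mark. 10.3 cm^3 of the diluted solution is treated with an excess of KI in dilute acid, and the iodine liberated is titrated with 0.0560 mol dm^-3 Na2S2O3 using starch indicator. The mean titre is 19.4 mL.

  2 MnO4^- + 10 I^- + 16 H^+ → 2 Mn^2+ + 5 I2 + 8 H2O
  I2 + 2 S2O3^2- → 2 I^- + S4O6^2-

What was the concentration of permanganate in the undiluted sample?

0.0851 mol/L

n(S2O3^2-) = 0.0194 × 0.0560 = 1.09 × 10^-3 mol
n(I2) = n(S2O3^2-)/2 = 5.43 × 10^-4 mol
From the 2:5 ratio, n(MnO4^-) in the aliquot = 2/5 × 5.43 × 10^-4 = 2.17 × 10^-4 mol
[MnO4^-]_dilute = 2.17 × 10^-4 / 0.0103 = 0.0211 mol/L
[MnO4^-]_original = 0.0211 × 100.0/24.8 = 0.0851 mol/L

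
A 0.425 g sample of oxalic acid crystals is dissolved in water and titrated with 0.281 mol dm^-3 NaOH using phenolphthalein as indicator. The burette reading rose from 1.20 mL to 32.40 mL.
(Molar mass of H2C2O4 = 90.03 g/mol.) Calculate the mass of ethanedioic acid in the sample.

H2C2O4 + 2 NaOH → Na2C2O4 + 2 H2O
n(NaOH) = 0.0312 L × 0.281 mol/L = 8.77 × 10^-3 mol
From the 1:2 ratio, n(H2C2O4) = 1/2 × 8.77 × 10^-3 = 4.38 × 10^-3 mol
mass of H2C2O4 = 4.38 × 10^-3 × 90.03 g/mol = 0.395 g

0.395 g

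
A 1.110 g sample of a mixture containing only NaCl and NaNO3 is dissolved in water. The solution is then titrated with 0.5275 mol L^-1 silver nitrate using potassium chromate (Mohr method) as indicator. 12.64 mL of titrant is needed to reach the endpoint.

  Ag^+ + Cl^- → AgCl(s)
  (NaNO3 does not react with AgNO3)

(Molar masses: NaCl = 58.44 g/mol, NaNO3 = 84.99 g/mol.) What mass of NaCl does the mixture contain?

0.3897 g

n(AgNO3) = 0.01264 × 0.5275 = 6.668 × 10^-3 mol
Let x = n(NaCl), y = n(NaNO3).
Titrant: 1x = 6.668 × 10^-3;  mass: 58.44x + 84.99y = 1.110
Solving, x = 6.668 × 10^-3 mol, y = 8.476 × 10^-3 mol
mass of NaCl = 6.668 × 10^-3 × 58.44 = 0.3897 g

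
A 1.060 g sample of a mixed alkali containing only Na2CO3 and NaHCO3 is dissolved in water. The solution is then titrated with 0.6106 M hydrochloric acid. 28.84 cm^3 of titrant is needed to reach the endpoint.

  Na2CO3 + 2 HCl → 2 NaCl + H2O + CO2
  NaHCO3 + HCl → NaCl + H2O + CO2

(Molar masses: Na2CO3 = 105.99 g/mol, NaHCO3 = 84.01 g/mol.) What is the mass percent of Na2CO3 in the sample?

n(HCl) = 0.02884 × 0.6106 = 0.01761 mol
Let x = n(Na2CO3), y = n(NaHCO3).
Titrant: 2x + 1y = 0.01761;  mass: 105.99x + 84.01y = 1.060
Solving, x = 6.761 × 10^-3 mol, y = 4.087 × 10^-3 mol
mass of Na2CO3 = 6.761 × 10^-3 × 105.99 = 0.7166 g
% Na2CO3 = 0.7166 / 1.060 × 100 = 67.60 %

67.60 %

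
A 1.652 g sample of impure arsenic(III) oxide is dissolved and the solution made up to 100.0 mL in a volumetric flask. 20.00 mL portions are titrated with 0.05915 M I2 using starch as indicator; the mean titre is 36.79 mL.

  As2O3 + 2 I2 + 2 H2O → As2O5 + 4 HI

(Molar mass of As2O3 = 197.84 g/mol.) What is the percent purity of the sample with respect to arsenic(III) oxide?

65.15 %

n(I2) per titration = 0.03679 × 0.05915 = 2.176 × 10^-3 mol
From the 1:2 ratio, n(As2O3) in each aliquot = 1/2 × 2.176 × 10^-3 = 1.088 × 10^-3 mol
n(As2O3) in the whole flask = 1.088 × 10^-3 × 100.0/20.00 = 5.440 × 10^-3 mol
mass of As2O3 = 5.440 × 10^-3 × 197.84 = 1.076 g
% As2O3 = 1.076 / 1.652 × 100 = 65.15 %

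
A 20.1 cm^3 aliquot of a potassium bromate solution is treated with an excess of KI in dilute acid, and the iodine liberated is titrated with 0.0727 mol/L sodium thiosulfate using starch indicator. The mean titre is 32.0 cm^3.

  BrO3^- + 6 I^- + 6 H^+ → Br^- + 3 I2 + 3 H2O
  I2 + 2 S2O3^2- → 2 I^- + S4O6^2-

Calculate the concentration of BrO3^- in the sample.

n(S2O3^2-) = 0.0320 × 0.0727 = 2.33 × 10^-3 mol
n(I2) = n(S2O3^2-)/2 = 1.16 × 10^-3 mol
From the 1:3 ratio, n(BrO3^-) in the aliquot = 1/3 × 1.16 × 10^-3 = 3.88 × 10^-4 mol
[BrO3^-] = 3.88 × 10^-4 / 0.0201 = 0.0193 mol/L

0.0193 mol/L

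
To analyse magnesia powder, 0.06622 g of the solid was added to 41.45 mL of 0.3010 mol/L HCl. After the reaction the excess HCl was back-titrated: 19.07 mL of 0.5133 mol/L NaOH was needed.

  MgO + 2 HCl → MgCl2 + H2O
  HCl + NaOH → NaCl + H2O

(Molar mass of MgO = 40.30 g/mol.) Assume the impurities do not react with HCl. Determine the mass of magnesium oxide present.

0.05416 g

n(HCl) added = 0.04145 × 0.3010 = 0.01248 mol
n(NaOH) used in back-titration = 0.01907 × 0.5133 = 9.789 × 10^-3 mol
n(HCl) left over = 9.789 × 10^-3 mol (1:1 ratio)
n(HCl) consumed by analyte = 0.01248 − 9.789 × 10^-3 = 2.688 × 10^-3 mol
From the 1:2 ratio, n(MgO) = 1/2 × 2.688 × 10^-3 = 1.344 × 10^-3 mol
mass of MgO = 1.344 × 10^-3 × 40.30 = 0.05416 g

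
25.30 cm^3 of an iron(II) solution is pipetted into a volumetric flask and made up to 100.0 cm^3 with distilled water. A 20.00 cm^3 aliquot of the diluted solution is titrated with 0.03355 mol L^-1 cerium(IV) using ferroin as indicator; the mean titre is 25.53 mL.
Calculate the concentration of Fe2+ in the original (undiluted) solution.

Ce^4+ + Fe^2+ → Ce^3+ + Fe^3+
n(Ce4+) = 0.02553 × 0.03355 = 8.565 × 10^-4 mol
n(Fe2+) in the aliquot = 8.565 × 10^-4 mol (1:1 ratio)
[Fe2+]_dilute = 8.565 × 10^-4 / 0.02000 = 0.04283 mol/L
Dilution factor = 100.0 / 25.30 = 3.953
[Fe2+]_stock = 0.04283 × 3.953 = 0.1693 mol/L

0.1693 mol/L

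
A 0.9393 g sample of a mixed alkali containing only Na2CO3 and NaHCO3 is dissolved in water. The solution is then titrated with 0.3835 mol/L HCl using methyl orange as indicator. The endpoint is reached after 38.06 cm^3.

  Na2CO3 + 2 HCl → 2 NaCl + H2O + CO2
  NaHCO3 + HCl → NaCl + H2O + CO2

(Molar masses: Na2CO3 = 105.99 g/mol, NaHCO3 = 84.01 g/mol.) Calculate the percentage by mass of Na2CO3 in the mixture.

n(HCl) = 0.03806 × 0.3835 = 0.01460 mol
Let x = n(Na2CO3), y = n(NaHCO3).
Titrant: 2x + 1y = 0.01460;  mass: 105.99x + 84.01y = 0.9393
Solving, x = 4.625 × 10^-3 mol, y = 5.345 × 10^-3 mol
mass of Na2CO3 = 4.625 × 10^-3 × 105.99 = 0.4902 g
% Na2CO3 = 0.4902 / 0.9393 × 100 = 52.19 %

52.19 %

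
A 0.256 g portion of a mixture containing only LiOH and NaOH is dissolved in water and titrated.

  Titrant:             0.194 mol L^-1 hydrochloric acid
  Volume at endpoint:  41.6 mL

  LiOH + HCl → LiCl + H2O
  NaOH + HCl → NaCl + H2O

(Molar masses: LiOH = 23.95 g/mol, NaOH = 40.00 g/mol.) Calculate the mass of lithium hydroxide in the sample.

0.0997 g

n(HCl) = 0.0416 × 0.194 = 8.07 × 10^-3 mol
Let x = n(LiOH), y = n(NaOH).
Titrant: 1x + 1y = 8.07 × 10^-3;  mass: 23.95x + 40.00y = 0.256
Solving, x = 4.16 × 10^-3 mol, y = 3.91 × 10^-3 mol
mass of LiOH = 4.16 × 10^-3 × 23.95 = 0.0997 g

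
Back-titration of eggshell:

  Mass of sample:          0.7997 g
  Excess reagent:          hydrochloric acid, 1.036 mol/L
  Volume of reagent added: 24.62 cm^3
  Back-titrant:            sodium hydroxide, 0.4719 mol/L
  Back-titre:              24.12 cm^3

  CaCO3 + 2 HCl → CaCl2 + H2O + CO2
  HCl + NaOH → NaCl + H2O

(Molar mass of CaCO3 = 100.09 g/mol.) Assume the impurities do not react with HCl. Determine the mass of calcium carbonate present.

n(HCl) added = 0.02462 × 1.036 = 0.02551 mol
n(NaOH) used in back-titration = 0.02412 × 0.4719 = 0.01138 mol
n(HCl) left over = 0.01138 mol (1:1 ratio)
n(HCl) consumed by analyte = 0.02551 − 0.01138 = 0.01412 mol
From the 1:2 ratio, n(CaCO3) = 1/2 × 0.01412 = 7.062 × 10^-3 mol
mass of CaCO3 = 7.062 × 10^-3 × 100.09 = 0.7068 g

0.7068 g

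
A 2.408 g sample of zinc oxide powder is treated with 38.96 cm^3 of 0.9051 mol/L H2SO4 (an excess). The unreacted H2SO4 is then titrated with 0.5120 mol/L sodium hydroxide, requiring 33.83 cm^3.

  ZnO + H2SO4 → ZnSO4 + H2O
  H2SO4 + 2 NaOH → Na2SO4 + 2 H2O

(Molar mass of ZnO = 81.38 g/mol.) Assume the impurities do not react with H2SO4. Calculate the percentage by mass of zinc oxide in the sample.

89.90 %

n(H2SO4) added = 0.03896 × 0.9051 = 0.03526 mol
n(NaOH) used in back-titration = 0.03383 × 0.5120 = 0.01732 mol
From the 1:2 ratio, n(H2SO4) left over = 1/2 × 0.01732 = 8.660 × 10^-3 mol
n(H2SO4) consumed by analyte = 0.03526 − 8.660 × 10^-3 = 0.02660 mol
n(ZnO) = 0.02660 mol (1:1 ratio)
mass of ZnO = 0.02660 × 81.38 = 2.165 g
% ZnO = 2.165 / 2.408 × 100 = 89.90 %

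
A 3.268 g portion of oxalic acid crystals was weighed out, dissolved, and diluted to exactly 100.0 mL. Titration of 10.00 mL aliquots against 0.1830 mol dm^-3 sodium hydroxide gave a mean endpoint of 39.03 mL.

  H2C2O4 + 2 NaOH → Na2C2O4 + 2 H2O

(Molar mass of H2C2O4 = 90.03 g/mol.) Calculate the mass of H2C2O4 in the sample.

n(NaOH) per titration = 0.03903 × 0.1830 = 7.142 × 10^-3 mol
From the 1:2 ratio, n(H2C2O4) in each aliquot = 1/2 × 7.142 × 10^-3 = 3.571 × 10^-3 mol
n(H2C2O4) in the whole flask = 3.571 × 10^-3 × 100.0/10.00 = 0.03571 mol
mass of H2C2O4 = 0.03571 × 90.03 = 3.215 g

3.215 g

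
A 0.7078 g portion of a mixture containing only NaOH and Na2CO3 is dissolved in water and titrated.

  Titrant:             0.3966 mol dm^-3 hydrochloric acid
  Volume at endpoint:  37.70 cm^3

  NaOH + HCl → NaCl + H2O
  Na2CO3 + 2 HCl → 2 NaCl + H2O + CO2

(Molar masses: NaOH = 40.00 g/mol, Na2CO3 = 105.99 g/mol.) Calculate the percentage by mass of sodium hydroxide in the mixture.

n(HCl) = 0.03770 × 0.3966 = 0.01495 mol
Let x = n(NaOH), y = n(Na2CO3).
Titrant: 1x + 2y = 0.01495;  mass: 40.00x + 105.99y = 0.7078
Solving, x = 6.508 × 10^-3 mol, y = 4.222 × 10^-3 mol
mass of NaOH = 6.508 × 10^-3 × 40.00 = 0.2603 g
% NaOH = 0.2603 / 0.7078 × 100 = 36.78 %

36.78 %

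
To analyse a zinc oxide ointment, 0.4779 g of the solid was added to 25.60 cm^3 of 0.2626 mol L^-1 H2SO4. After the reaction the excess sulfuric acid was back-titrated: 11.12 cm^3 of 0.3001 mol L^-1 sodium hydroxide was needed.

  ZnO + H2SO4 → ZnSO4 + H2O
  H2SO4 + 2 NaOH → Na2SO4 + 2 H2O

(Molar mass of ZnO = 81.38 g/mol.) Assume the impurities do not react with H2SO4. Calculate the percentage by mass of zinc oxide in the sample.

n(H2SO4) added = 0.02560 × 0.2626 = 6.723 × 10^-3 mol
n(NaOH) used in back-titration = 0.01112 × 0.3001 = 3.337 × 10^-3 mol
From the 1:2 ratio, n(H2SO4) left over = 1/2 × 3.337 × 10^-3 = 1.669 × 10^-3 mol
n(H2SO4) consumed by analyte = 6.723 × 10^-3 − 1.669 × 10^-3 = 5.054 × 10^-3 mol
n(ZnO) = 5.054 × 10^-3 mol (1:1 ratio)
mass of ZnO = 5.054 × 10^-3 × 81.38 = 0.4113 g
% ZnO = 0.4113 / 0.4779 × 100 = 86.06 %

86.06 %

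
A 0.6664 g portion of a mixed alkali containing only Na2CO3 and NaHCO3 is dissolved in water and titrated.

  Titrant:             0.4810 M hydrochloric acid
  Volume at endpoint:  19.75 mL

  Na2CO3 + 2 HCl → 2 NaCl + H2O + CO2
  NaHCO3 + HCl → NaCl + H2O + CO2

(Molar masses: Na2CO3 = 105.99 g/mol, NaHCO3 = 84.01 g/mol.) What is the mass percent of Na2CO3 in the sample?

n(HCl) = 0.01975 × 0.4810 = 9.500 × 10^-3 mol
Let x = n(Na2CO3), y = n(NaHCO3).
Titrant: 2x + 1y = 9.500 × 10^-3;  mass: 105.99x + 84.01y = 0.6664
Solving, x = 2.123 × 10^-3 mol, y = 5.254 × 10^-3 mol
mass of Na2CO3 = 2.123 × 10^-3 × 105.99 = 0.2250 g
% Na2CO3 = 0.2250 / 0.6664 × 100 = 33.76 %

33.76 %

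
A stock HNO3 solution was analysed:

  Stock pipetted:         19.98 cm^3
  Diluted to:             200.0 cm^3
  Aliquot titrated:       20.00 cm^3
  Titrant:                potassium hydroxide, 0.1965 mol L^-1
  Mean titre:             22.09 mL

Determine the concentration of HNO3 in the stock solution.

HNO3 + KOH → KNO3 + H2O
n(KOH) = 0.02209 × 0.1965 = 4.341 × 10^-3 mol
n(HNO3) in the aliquot = 4.341 × 10^-3 mol (1:1 ratio)
[HNO3]_dilute = 4.341 × 10^-3 / 0.02000 = 0.2170 mol/L
Dilution factor = 200.0 / 19.98 = 10.01
[HNO3]_stock = 0.2170 × 10.01 = 2.173 mol/L

2.173 mol/L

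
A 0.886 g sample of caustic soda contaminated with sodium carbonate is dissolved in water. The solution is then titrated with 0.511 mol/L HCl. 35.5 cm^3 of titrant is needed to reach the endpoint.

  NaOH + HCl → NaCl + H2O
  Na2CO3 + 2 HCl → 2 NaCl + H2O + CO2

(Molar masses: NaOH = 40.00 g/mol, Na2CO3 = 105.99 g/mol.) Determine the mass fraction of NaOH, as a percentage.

n(HCl) = 0.0355 × 0.511 = 0.0181 mol
Let x = n(NaOH), y = n(Na2CO3).
Titrant: 1x + 2y = 0.0181;  mass: 40.00x + 105.99y = 0.886
Solving, x = 5.80 × 10^-3 mol, y = 6.17 × 10^-3 mol
mass of NaOH = 5.80 × 10^-3 × 40.00 = 0.232 g
% NaOH = 0.232 / 0.886 × 100 = 26.2 %

26.2 %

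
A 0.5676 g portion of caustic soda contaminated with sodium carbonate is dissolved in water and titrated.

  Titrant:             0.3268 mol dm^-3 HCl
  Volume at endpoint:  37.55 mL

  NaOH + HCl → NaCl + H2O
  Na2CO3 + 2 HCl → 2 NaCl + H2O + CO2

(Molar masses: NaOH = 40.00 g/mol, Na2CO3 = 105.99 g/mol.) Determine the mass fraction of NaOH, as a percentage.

44.86 %

n(HCl) = 0.03755 × 0.3268 = 0.01227 mol
Let x = n(NaOH), y = n(Na2CO3).
Titrant: 1x + 2y = 0.01227;  mass: 40.00x + 105.99y = 0.5676
Solving, x = 6.365 × 10^-3 mol, y = 2.953 × 10^-3 mol
mass of NaOH = 6.365 × 10^-3 × 40.00 = 0.2546 g
% NaOH = 0.2546 / 0.5676 × 100 = 44.86 %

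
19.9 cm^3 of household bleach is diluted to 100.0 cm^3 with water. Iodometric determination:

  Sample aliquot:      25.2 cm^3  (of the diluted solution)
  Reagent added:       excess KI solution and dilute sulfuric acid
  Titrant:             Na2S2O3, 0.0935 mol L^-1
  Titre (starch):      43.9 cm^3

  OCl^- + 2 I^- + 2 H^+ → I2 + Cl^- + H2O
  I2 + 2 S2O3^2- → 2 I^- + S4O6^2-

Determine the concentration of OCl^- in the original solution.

0.409 mol/L

n(S2O3^2-) = 0.0439 × 0.0935 = 4.10 × 10^-3 mol
n(I2) = n(S2O3^2-)/2 = 2.05 × 10^-3 mol
n(OCl^-) in the aliquot = 2.05 × 10^-3 mol (1:1 ratio)
[OCl^-]_dilute = 2.05 × 10^-3 / 0.0252 = 0.0814 mol/L
[OCl^-]_original = 0.0814 × 100.0/19.9 = 0.409 mol/L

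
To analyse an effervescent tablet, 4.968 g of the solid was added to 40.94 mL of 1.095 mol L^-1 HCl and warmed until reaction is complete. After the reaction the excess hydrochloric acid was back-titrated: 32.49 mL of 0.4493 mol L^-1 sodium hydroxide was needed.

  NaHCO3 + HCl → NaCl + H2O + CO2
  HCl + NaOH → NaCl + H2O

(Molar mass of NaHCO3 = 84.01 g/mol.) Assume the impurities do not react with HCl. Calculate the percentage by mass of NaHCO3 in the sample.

n(HCl) added = 0.04094 × 1.095 = 0.04483 mol
n(NaOH) used in back-titration = 0.03249 × 0.4493 = 0.01460 mol
n(HCl) left over = 0.01460 mol (1:1 ratio)
n(HCl) consumed by analyte = 0.04483 − 0.01460 = 0.03023 mol
n(NaHCO3) = 0.03023 mol (1:1 ratio)
mass of NaHCO3 = 0.03023 × 84.01 = 2.540 g
% NaHCO3 = 2.540 / 4.968 × 100 = 51.12 %

51.12 %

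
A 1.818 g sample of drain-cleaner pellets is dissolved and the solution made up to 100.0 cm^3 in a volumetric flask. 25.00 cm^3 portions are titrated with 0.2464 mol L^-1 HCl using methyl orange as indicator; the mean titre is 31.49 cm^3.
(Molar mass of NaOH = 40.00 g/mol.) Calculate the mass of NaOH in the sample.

1.241 g

NaOH + HCl → NaCl + H2O
n(HCl) per titration = 0.03149 × 0.2464 = 7.759 × 10^-3 mol
n(NaOH) in each aliquot = 7.759 × 10^-3 mol (1:1 ratio)
n(NaOH) in the whole flask = 7.759 × 10^-3 × 100.0/25.00 = 0.03104 mol
mass of NaOH = 0.03104 × 40.00 = 1.241 g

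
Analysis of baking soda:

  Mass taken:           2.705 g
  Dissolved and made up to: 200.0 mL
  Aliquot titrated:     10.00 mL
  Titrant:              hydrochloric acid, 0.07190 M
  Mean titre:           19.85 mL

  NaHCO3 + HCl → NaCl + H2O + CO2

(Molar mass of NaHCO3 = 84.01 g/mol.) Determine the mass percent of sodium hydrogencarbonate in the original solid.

n(HCl) per titration = 0.01985 × 0.07190 = 1.427 × 10^-3 mol
n(NaHCO3) in each aliquot = 1.427 × 10^-3 mol (1:1 ratio)
n(NaHCO3) in the whole flask = 1.427 × 10^-3 × 200.0/10.00 = 0.02854 mol
mass of NaHCO3 = 0.02854 × 84.01 = 2.398 g
% NaHCO3 = 2.398 / 2.705 × 100 = 88.65 %

88.65 %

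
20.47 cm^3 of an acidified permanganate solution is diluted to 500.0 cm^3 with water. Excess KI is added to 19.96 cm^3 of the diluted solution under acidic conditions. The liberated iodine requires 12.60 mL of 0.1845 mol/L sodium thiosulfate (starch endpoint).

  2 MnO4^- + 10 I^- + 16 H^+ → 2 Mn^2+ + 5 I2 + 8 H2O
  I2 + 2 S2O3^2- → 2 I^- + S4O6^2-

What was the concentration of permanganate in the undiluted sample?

n(S2O3^2-) = 0.01260 × 0.1845 = 2.325 × 10^-3 mol
n(I2) = n(S2O3^2-)/2 = 1.162 × 10^-3 mol
From the 2:5 ratio, n(MnO4^-) in the aliquot = 2/5 × 1.162 × 10^-3 = 4.649 × 10^-4 mol
[MnO4^-]_dilute = 4.649 × 10^-4 / 0.01996 = 0.02329 mol/L
[MnO4^-]_original = 0.02329 × 500.0/20.47 = 0.5690 mol/L

0.5690 mol/L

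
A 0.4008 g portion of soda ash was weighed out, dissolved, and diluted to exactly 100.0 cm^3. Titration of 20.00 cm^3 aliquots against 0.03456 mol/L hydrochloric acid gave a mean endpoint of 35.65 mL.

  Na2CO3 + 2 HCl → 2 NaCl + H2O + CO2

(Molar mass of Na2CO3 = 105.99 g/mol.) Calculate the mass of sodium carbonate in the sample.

0.3265 g

n(HCl) per titration = 0.03565 × 0.03456 = 1.232 × 10^-3 mol
From the 1:2 ratio, n(Na2CO3) in each aliquot = 1/2 × 1.232 × 10^-3 = 6.160 × 10^-4 mol
n(Na2CO3) in the whole flask = 6.160 × 10^-4 × 100.0/20.00 = 3.080 × 10^-3 mol
mass of Na2CO3 = 3.080 × 10^-3 × 105.99 = 0.3265 g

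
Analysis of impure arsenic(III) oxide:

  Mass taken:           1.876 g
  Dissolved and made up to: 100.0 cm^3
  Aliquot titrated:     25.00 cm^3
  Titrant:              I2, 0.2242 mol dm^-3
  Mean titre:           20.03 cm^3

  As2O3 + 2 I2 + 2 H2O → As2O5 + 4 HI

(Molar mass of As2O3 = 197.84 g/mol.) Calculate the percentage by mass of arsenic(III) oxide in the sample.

94.72 %

n(I2) per titration = 0.02003 × 0.2242 = 4.491 × 10^-3 mol
From the 1:2 ratio, n(As2O3) in each aliquot = 1/2 × 4.491 × 10^-3 = 2.245 × 10^-3 mol
n(As2O3) in the whole flask = 2.245 × 10^-3 × 100.0/25.00 = 8.981 × 10^-3 mol
mass of As2O3 = 8.981 × 10^-3 × 197.84 = 1.777 g
% As2O3 = 1.777 / 1.876 × 100 = 94.72 %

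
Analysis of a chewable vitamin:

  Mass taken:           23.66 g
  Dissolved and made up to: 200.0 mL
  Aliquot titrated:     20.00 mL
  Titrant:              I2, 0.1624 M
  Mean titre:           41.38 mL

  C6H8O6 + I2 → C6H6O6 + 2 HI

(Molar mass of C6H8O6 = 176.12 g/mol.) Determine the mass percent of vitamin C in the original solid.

50.02 %

n(I2) per titration = 0.04138 × 0.1624 = 6.720 × 10^-3 mol
n(C6H8O6) in each aliquot = 6.720 × 10^-3 mol (1:1 ratio)
n(C6H8O6) in the whole flask = 6.720 × 10^-3 × 200.0/20.00 = 0.06720 mol
mass of C6H8O6 = 0.06720 × 176.12 = 11.84 g
% C6H8O6 = 11.84 / 23.66 × 100 = 50.02 %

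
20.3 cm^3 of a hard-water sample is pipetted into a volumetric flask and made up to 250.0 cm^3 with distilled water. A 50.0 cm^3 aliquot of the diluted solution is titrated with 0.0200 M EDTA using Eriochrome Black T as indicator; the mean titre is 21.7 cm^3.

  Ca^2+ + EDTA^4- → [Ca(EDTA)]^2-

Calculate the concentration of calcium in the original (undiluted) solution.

0.107 M

n(EDTA) = 0.0217 × 0.0200 = 4.34 × 10^-4 mol
n(Ca2+) in the aliquot = 4.34 × 10^-4 mol (1:1 ratio)
[Ca2+]_dilute = 4.34 × 10^-4 / 0.0500 = 0.00868 mol/L
Dilution factor = 250.0 / 20.3 = 12.32
[Ca2+]_stock = 0.00868 × 12.32 = 0.107 mol/L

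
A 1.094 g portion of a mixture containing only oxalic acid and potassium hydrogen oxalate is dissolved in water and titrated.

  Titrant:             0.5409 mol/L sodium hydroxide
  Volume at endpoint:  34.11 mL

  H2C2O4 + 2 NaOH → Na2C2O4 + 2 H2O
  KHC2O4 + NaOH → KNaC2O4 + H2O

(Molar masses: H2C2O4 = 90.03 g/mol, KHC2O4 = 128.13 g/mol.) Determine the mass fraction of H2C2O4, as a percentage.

62.87 %

n(NaOH) = 0.03411 × 0.5409 = 0.01845 mol
Let x = n(H2C2O4), y = n(KHC2O4).
Titrant: 2x + 1y = 0.01845;  mass: 90.03x + 128.13y = 1.094
Solving, x = 7.640 × 10^-3 mol, y = 3.170 × 10^-3 mol
mass of H2C2O4 = 7.640 × 10^-3 × 90.03 = 0.6878 g
% H2C2O4 = 0.6878 / 1.094 × 100 = 62.87 %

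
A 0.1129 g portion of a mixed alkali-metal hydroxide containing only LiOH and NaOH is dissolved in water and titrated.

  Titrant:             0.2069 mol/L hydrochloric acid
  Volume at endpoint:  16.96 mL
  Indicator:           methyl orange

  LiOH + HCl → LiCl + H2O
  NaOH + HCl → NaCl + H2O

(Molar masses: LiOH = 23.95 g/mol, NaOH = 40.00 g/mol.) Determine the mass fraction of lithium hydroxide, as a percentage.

36.30 %

n(HCl) = 0.01696 × 0.2069 = 3.509 × 10^-3 mol
Let x = n(LiOH), y = n(NaOH).
Titrant: 1x + 1y = 3.509 × 10^-3;  mass: 23.95x + 40.00y = 0.1129
Solving, x = 1.711 × 10^-3 mol, y = 1.798 × 10^-3 mol
mass of LiOH = 1.711 × 10^-3 × 23.95 = 0.04098 g
% LiOH = 0.04098 / 0.1129 × 100 = 36.30 %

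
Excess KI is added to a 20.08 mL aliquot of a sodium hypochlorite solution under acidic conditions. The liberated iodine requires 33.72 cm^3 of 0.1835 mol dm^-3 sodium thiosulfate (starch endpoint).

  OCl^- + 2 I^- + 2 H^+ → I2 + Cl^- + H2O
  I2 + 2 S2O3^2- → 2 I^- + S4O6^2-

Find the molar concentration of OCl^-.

0.1541 mol/L

n(S2O3^2-) = 0.03372 × 0.1835 = 6.188 × 10^-3 mol
n(I2) = n(S2O3^2-)/2 = 3.094 × 10^-3 mol
n(OCl^-) in the aliquot = 3.094 × 10^-3 mol (1:1 ratio)
[OCl^-] = 3.094 × 10^-3 / 0.02008 = 0.1541 mol/L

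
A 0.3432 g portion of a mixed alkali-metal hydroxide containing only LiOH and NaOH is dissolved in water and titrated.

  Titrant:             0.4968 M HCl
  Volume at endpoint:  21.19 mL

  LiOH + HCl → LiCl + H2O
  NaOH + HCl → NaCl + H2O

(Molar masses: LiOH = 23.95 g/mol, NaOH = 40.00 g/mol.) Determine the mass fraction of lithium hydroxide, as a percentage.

33.87 %

n(HCl) = 0.02119 × 0.4968 = 0.01053 mol
Let x = n(LiOH), y = n(NaOH).
Titrant: 1x + 1y = 0.01053;  mass: 23.95x + 40.00y = 0.3432
Solving, x = 4.853 × 10^-3 mol, y = 5.674 × 10^-3 mol
mass of LiOH = 4.853 × 10^-3 × 23.95 = 0.1162 g
% LiOH = 0.1162 / 0.3432 × 100 = 33.87 %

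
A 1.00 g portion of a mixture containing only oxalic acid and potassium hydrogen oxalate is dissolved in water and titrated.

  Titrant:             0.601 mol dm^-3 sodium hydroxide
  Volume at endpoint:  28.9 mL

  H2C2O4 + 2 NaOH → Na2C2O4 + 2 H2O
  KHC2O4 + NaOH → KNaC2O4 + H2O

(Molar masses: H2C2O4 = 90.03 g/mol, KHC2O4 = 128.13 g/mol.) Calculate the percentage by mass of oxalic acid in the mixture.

66.4 %

n(NaOH) = 0.0289 × 0.601 = 0.0174 mol
Let x = n(H2C2O4), y = n(KHC2O4).
Titrant: 2x + 1y = 0.0174;  mass: 90.03x + 128.13y = 1.00
Solving, x = 7.37 × 10^-3 mol, y = 2.62 × 10^-3 mol
mass of H2C2O4 = 7.37 × 10^-3 × 90.03 = 0.664 g
% H2C2O4 = 0.664 / 1.00 × 100 = 66.4 %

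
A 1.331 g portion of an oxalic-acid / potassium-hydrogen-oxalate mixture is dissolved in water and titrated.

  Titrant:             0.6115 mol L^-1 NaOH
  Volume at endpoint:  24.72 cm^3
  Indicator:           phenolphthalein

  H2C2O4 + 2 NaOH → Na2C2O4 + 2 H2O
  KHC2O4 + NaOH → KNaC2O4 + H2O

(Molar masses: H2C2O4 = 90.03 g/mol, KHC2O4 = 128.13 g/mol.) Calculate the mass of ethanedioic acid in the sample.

n(NaOH) = 0.02472 × 0.6115 = 0.01512 mol
Let x = n(H2C2O4), y = n(KHC2O4).
Titrant: 2x + 1y = 0.01512;  mass: 90.03x + 128.13y = 1.331
Solving, x = 3.645 × 10^-3 mol, y = 7.827 × 10^-3 mol
mass of H2C2O4 = 3.645 × 10^-3 × 90.03 = 0.3281 g

0.3281 g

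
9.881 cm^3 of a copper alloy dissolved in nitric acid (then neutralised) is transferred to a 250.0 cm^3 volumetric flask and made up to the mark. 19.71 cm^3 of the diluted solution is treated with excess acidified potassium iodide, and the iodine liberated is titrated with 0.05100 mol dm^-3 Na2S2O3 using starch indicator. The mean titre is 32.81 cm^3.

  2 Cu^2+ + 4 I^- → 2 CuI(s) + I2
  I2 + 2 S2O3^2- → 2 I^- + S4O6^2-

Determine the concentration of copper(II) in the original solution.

2.148 mol/L

n(S2O3^2-) = 0.03281 × 0.05100 = 1.673 × 10^-3 mol
n(I2) = n(S2O3^2-)/2 = 8.367 × 10^-4 mol
From the 2:1 ratio, n(Cu2+) in the aliquot = 2/1 × 8.367 × 10^-4 = 1.673 × 10^-3 mol
[Cu2+]_dilute = 1.673 × 10^-3 / 0.01971 = 0.08490 mol/L
[Cu2+]_original = 0.08490 × 250.0/9.881 = 2.148 mol/L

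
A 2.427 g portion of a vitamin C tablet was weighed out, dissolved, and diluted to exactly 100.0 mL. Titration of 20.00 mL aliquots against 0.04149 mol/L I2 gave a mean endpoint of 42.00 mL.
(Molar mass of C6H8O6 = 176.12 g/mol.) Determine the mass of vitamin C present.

C6H8O6 + I2 → C6H6O6 + 2 HI
n(I2) per titration = 0.04200 × 0.04149 = 1.743 × 10^-3 mol
n(C6H8O6) in each aliquot = 1.743 × 10^-3 mol (1:1 ratio)
n(C6H8O6) in the whole flask = 1.743 × 10^-3 × 100.0/20.00 = 8.713 × 10^-3 mol
mass of C6H8O6 = 8.713 × 10^-3 × 176.12 = 1.535 g

1.535 g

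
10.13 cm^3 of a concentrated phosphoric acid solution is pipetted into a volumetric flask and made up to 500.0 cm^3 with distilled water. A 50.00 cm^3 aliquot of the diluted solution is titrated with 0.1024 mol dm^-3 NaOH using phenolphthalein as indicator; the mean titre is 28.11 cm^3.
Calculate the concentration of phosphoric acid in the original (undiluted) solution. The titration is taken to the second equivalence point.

1.421 mol/L

H3PO4 + 2 NaOH → Na2HPO4 + 2 H2O
n(NaOH) = 0.02811 × 0.1024 = 2.878 × 10^-3 mol
From the 1:2 ratio, n(H3PO4) in the aliquot = 1/2 × 2.878 × 10^-3 = 1.439 × 10^-3 mol
[H3PO4]_dilute = 1.439 × 10^-3 / 0.05000 = 0.02878 mol/L
Dilution factor = 500.0 / 10.13 = 49.36
[H3PO4]_stock = 0.02878 × 49.36 = 1.421 mol/L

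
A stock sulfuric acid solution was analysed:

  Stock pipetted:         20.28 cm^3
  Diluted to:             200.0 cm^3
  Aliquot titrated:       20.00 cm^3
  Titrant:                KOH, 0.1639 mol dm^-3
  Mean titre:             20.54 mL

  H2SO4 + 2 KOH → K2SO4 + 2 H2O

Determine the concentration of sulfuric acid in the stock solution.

0.8300 mol/L

n(KOH) = 0.02054 × 0.1639 = 3.367 × 10^-3 mol
From the 1:2 ratio, n(H2SO4) in the aliquot = 1/2 × 3.367 × 10^-3 = 1.683 × 10^-3 mol
[H2SO4]_dilute = 1.683 × 10^-3 / 0.02000 = 0.08416 mol/L
Dilution factor = 200.0 / 20.28 = 9.862
[H2SO4]_stock = 0.08416 × 9.862 = 0.8300 mol/L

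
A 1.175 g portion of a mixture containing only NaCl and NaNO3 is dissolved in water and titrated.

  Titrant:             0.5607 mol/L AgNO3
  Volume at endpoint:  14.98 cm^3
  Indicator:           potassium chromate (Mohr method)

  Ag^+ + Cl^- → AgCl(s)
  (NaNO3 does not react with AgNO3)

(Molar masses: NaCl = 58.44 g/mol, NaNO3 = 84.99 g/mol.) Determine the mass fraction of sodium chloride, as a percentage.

n(AgNO3) = 0.01498 × 0.5607 = 8.399 × 10^-3 mol
Let x = n(NaCl), y = n(NaNO3).
Titrant: 1x = 8.399 × 10^-3;  mass: 58.44x + 84.99y = 1.175
Solving, x = 8.399 × 10^-3 mol, y = 8.050 × 10^-3 mol
mass of NaCl = 8.399 × 10^-3 × 58.44 = 0.4909 g
% NaCl = 0.4909 / 1.175 × 100 = 41.77 %

41.77 %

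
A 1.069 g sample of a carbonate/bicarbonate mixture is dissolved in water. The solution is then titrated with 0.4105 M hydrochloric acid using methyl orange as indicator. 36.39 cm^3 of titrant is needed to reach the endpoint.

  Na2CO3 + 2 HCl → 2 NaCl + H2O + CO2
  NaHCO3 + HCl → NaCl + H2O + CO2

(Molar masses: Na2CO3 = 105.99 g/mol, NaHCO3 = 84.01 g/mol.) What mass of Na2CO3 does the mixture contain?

n(HCl) = 0.03639 × 0.4105 = 0.01494 mol
Let x = n(Na2CO3), y = n(NaHCO3).
Titrant: 2x + 1y = 0.01494;  mass: 105.99x + 84.01y = 1.069
Solving, x = 2.998 × 10^-3 mol, y = 8.943 × 10^-3 mol
mass of Na2CO3 = 2.998 × 10^-3 × 105.99 = 0.3177 g

0.3177 g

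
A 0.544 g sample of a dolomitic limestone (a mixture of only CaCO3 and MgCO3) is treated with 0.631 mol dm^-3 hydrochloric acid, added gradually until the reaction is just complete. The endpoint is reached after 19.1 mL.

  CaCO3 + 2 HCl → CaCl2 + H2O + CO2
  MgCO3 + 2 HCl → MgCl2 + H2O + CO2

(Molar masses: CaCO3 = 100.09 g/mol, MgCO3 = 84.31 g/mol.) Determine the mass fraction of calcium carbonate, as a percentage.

41.9 %

n(HCl) = 0.0191 × 0.631 = 0.0121 mol
Let x = n(CaCO3), y = n(MgCO3).
Titrant: 2x + 2y = 0.0121;  mass: 100.09x + 84.31y = 0.544
Solving, x = 2.28 × 10^-3 mol, y = 3.75 × 10^-3 mol
mass of CaCO3 = 2.28 × 10^-3 × 100.09 = 0.228 g
% CaCO3 = 0.228 / 0.544 × 100 = 41.9 %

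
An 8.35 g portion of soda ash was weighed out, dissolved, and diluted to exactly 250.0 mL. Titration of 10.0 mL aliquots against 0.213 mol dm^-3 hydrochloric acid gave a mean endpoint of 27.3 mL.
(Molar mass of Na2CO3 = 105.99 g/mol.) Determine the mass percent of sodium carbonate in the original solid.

92.3 %

Na2CO3 + 2 HCl → 2 NaCl + H2O + CO2
n(HCl) per titration = 0.0273 × 0.213 = 5.81 × 10^-3 mol
From the 1:2 ratio, n(Na2CO3) in each aliquot = 1/2 × 5.81 × 10^-3 = 2.91 × 10^-3 mol
n(Na2CO3) in the whole flask = 2.91 × 10^-3 × 250.0/10.0 = 0.0727 mol
mass of Na2CO3 = 0.0727 × 105.99 = 7.70 g
% Na2CO3 = 7.70 / 8.35 × 100 = 92.3 %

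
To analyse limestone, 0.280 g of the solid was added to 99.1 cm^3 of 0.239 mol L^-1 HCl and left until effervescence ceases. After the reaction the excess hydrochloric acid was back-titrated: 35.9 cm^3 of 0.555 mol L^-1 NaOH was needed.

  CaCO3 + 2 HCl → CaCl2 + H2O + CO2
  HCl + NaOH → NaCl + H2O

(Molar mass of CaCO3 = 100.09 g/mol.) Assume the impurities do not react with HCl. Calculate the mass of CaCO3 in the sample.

0.188 g

n(HCl) added = 0.0991 × 0.239 = 0.0237 mol
n(NaOH) used in back-titration = 0.0359 × 0.555 = 0.0199 mol
n(HCl) left over = 0.0199 mol (1:1 ratio)
n(HCl) consumed by analyte = 0.0237 − 0.0199 = 3.76 × 10^-3 mol
From the 1:2 ratio, n(CaCO3) = 1/2 × 3.76 × 10^-3 = 1.88 × 10^-3 mol
mass of CaCO3 = 1.88 × 10^-3 × 100.09 = 0.188 g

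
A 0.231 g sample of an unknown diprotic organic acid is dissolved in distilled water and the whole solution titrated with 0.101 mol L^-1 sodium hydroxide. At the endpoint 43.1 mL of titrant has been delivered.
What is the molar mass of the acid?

106 g/mol

n(NaOH) = 0.0431 L × 0.101 mol/L = 4.35 × 10^-3 mol
From the 1:2 ratio, n(H2A) = 1/2 × 4.35 × 10^-3 = 2.18 × 10^-3 mol
M = m / n = 0.231 g / 2.18 × 10^-3 mol = 106 g/mol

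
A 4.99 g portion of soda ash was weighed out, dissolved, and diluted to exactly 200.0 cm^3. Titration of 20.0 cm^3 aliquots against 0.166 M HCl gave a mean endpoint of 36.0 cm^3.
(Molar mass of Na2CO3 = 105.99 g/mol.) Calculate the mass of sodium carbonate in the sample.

Na2CO3 + 2 HCl → 2 NaCl + H2O + CO2
n(HCl) per titration = 0.0360 × 0.166 = 5.98 × 10^-3 mol
From the 1:2 ratio, n(Na2CO3) in each aliquot = 1/2 × 5.98 × 10^-3 = 2.99 × 10^-3 mol
n(Na2CO3) in the whole flask = 2.99 × 10^-3 × 200.0/20.0 = 0.0299 mol
mass of Na2CO3 = 0.0299 × 105.99 = 3.17 g

3.17 g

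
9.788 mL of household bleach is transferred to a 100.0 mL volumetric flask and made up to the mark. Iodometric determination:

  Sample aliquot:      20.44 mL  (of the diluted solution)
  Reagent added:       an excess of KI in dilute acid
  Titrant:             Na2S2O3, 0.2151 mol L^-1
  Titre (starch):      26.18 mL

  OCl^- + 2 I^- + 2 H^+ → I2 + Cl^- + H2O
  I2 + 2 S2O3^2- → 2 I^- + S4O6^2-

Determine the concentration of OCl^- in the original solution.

n(S2O3^2-) = 0.02618 × 0.2151 = 5.631 × 10^-3 mol
n(I2) = n(S2O3^2-)/2 = 2.816 × 10^-3 mol
n(OCl^-) in the aliquot = 2.816 × 10^-3 mol (1:1 ratio)
[OCl^-]_dilute = 2.816 × 10^-3 / 0.02044 = 0.1378 mol/L
[OCl^-]_original = 0.1378 × 100.0/9.788 = 1.407 mol/L

1.407 mol/L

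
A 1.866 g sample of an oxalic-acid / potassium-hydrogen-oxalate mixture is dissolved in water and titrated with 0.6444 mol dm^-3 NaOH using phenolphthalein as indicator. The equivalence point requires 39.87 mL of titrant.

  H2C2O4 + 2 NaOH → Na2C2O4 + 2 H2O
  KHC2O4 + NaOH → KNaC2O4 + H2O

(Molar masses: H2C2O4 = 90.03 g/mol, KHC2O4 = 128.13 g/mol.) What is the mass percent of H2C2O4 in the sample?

n(NaOH) = 0.03987 × 0.6444 = 0.02569 mol
Let x = n(H2C2O4), y = n(KHC2O4).
Titrant: 2x + 1y = 0.02569;  mass: 90.03x + 128.13y = 1.866
Solving, x = 8.578 × 10^-3 mol, y = 8.536 × 10^-3 mol
mass of H2C2O4 = 8.578 × 10^-3 × 90.03 = 0.7723 g
% H2C2O4 = 0.7723 / 1.866 × 100 = 41.39 %

41.39 %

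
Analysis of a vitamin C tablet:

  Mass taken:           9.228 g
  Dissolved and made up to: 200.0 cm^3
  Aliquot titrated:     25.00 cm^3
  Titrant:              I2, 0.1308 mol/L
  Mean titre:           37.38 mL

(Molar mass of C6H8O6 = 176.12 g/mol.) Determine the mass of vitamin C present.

C6H8O6 + I2 → C6H6O6 + 2 HI
n(I2) per titration = 0.03738 × 0.1308 = 4.889 × 10^-3 mol
n(C6H8O6) in each aliquot = 4.889 × 10^-3 mol (1:1 ratio)
n(C6H8O6) in the whole flask = 4.889 × 10^-3 × 200.0/25.00 = 0.03911 mol
mass of C6H8O6 = 0.03911 × 176.12 = 6.889 g

6.889 g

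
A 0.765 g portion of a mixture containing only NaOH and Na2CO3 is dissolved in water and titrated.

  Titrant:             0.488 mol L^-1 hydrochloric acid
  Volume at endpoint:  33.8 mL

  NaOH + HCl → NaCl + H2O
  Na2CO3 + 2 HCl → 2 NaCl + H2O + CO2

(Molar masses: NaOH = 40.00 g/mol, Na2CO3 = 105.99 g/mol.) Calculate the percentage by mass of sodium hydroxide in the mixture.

n(HCl) = 0.0338 × 0.488 = 0.0165 mol
Let x = n(NaOH), y = n(Na2CO3).
Titrant: 1x + 2y = 0.0165;  mass: 40.00x + 105.99y = 0.765
Solving, x = 8.40 × 10^-3 mol, y = 4.05 × 10^-3 mol
mass of NaOH = 8.40 × 10^-3 × 40.00 = 0.336 g
% NaOH = 0.336 / 0.765 × 100 = 43.9 %

43.9 %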